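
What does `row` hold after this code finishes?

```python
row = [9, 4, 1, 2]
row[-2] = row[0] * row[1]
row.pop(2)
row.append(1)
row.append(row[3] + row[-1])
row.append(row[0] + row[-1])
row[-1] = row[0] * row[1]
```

[9, 4, 2, 1, 2, 36]

row[-2] = row[0]*row[1] = 9*4 = 36 → [9, 4, 36, 2]
pop(2) removes 36 → [9, 4, 2]
append 1 → [9, 4, 2, 1]
append row[3]+row[-1] = 1+1 = 2 → [9, 4, 2, 1, 2]
append row[0]+row[-1] = 9+2 = 11 → [9, 4, 2, 1, 2, 11]
row[-1] = row[0]*row[1] = 9*4 = 36 → [9, 4, 2, 1, 2, 36]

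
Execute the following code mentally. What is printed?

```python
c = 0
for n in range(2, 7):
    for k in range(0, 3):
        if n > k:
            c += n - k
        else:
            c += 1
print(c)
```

n=2,k=0: 2>0, c = 0+2 = 2
n=2,k=1: 2>1, c = 2+1 = 3
n=2,k=2: not 2>2, c = 3+1 = 4
n=3,k=0: 3>0, c = 4+3 = 7
n=3,k=1: 3>1, c = 7+2 = 9
n=3,k=2: 3>2, c = 9+1 = 10
n=4,k=0: 4>0, c = 10+4 = 14
n=4,k=1: 4>1, c = 14+3 = 17
n=4,k=2: 4>2, c = 17+2 = 19
n=5,k=0: 5>0, c = 19+5 = 24
n=5,k=1: 5>1, c = 24+4 = 28
n=5,k=2: 5>2, c = 28+3 = 31
n=6,k=0: 6>0, c = 31+6 = 37
n=6,k=1: 6>1, c = 37+5 = 42
n=6,k=2: 6>2, c = 42+4 = 46

46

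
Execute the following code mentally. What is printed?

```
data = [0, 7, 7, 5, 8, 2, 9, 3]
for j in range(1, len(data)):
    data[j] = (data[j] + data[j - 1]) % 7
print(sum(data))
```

j=1: data[1] = (7+0)%7 = 0 → [0, 0, 7, 5, 8, 2, 9, 3]
j=2: data[2] = (7+0)%7 = 0 → [0, 0, 0, 5, 8, 2, 9, 3]
j=3: data[3] = (5+0)%7 = 5 → [0, 0, 0, 5, 8, 2, 9, 3]
j=4: data[4] = (8+5)%7 = 6 → [0, 0, 0, 5, 6, 2, 9, 3]
j=5: data[5] = (2+6)%7 = 1 → [0, 0, 0, 5, 6, 1, 9, 3]
j=6: data[6] = (9+1)%7 = 3 → [0, 0, 0, 5, 6, 1, 3, 3]
j=7: data[7] = (3+3)%7 = 6 → [0, 0, 0, 5, 6, 1, 3, 6]
sum = 21

21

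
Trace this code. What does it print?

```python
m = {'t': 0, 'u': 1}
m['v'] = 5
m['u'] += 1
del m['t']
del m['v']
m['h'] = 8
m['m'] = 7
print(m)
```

m['v'] = 5 → {'t': 0, 'u': 1, 'v': 5}
m['u'] = 1+1 = 2 → {'t': 0, 'u': 2, 'v': 5}
del 't' → {'u': 2, 'v': 5}
del 'v' → {'u': 2}
m['h'] = 8 → {'u': 2, 'h': 8}
m['m'] = 7 → {'u': 2, 'h': 8, 'm': 7}

{'u': 2, 'h': 8, 'm': 7}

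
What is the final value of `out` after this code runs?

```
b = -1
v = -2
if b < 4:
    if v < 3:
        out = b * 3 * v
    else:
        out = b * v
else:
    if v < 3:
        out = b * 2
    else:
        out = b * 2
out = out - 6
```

0

b=-1, v=-2
b < 4 is True; v < 3 is True
→ out = b * 3 * v = 6
out = 6-6 = 0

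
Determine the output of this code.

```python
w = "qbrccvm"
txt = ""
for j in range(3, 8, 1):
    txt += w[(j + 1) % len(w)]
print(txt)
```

cvmqb

j=3: add w[4]='c' → 'c'
j=4: add w[5]='v' → 'cv'
j=5: add w[6]='m' → 'cvm'
j=6: add w[0]='q' → 'cvmq'
j=7: add w[1]='b' → 'cvmqb'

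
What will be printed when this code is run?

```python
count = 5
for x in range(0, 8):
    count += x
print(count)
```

33

x=0: count = 5+0 = 5
x=1: count = 5+1 = 6
x=2: count = 6+2 = 8
x=3: count = 8+3 = 11
x=4: count = 11+4 = 15
x=5: count = 15+5 = 20
x=6: count = 20+6 = 26
x=7: count = 26+7 = 33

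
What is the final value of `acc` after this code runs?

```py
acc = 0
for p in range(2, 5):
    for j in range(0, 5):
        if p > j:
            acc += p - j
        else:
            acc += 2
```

31

p=2,j=0: 2>0, acc = 0+2 = 2
p=2,j=1: 2>1, acc = 2+1 = 3
p=2,j=2: not 2>2, acc = 3+2 = 5
p=2,j=3: not 2>3, acc = 5+2 = 7
p=2,j=4: not 2>4, acc = 7+2 = 9
p=3,j=0: 3>0, acc = 9+3 = 12
p=3,j=1: 3>1, acc = 12+2 = 14
p=3,j=2: 3>2, acc = 14+1 = 15
p=3,j=3: not 3>3, acc = 15+2 = 17
p=3,j=4: not 3>4, acc = 17+2 = 19
p=4,j=0: 4>0, acc = 19+4 = 23
p=4,j=1: 4>1, acc = 23+3 = 26
p=4,j=2: 4>2, acc = 26+2 = 28
p=4,j=3: 4>3, acc = 28+1 = 29
p=4,j=4: not 4>4, acc = 29+2 = 31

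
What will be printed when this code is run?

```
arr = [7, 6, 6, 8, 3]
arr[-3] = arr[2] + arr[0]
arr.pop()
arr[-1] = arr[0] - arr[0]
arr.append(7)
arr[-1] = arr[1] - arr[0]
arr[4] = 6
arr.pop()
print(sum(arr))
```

26

arr[-3] = arr[2]+arr[0] = 6+7 = 13 → [7, 6, 13, 8, 3]
pop() removes 3 → [7, 6, 13, 8]
arr[-1] = arr[0]-arr[0] = 7-7 = 0 → [7, 6, 13, 0]
append 7 → [7, 6, 13, 0, 7]
arr[-1] = arr[1]-arr[0] = 6-7 = -1 → [7, 6, 13, 0, -1]
arr[4] = 6 → [7, 6, 13, 0, 6]
pop() removes 6 → [7, 6, 13, 0]
sum = 26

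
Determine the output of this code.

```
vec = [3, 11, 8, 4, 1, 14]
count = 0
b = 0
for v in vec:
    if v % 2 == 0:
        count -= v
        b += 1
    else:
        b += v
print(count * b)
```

-468

v=3: not even; b=3
v=11: not even; b=14
v=8: even, count = 0-8 = -8; b=15
v=4: even, count = (-8)-4 = -12; b=16
v=1: not even; b=17
v=14: even, count = (-12)-14 = -26; b=18
count*b = (-26)*18 = -468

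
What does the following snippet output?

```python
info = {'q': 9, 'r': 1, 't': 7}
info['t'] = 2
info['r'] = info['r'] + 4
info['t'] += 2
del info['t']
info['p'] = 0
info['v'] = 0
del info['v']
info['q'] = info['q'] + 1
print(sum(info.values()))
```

info['t'] = 2 → {'q': 9, 'r': 1, 't': 2}
info['r'] = info['r']+4 = 5 → {'q': 9, 'r': 5, 't': 2}
info['t'] = 2+2 = 4 → {'q': 9, 'r': 5, 't': 4}
del 't' → {'q': 9, 'r': 5}
info['p'] = 0 → {'q': 9, 'r': 5, 'p': 0}
info['v'] = 0 → {'q': 9, 'r': 5, 'p': 0, 'v': 0}
del 'v' → {'q': 9, 'r': 5, 'p': 0}
info['q'] = info['q']+1 = 10 → {'q': 10, 'r': 5, 'p': 0}
sum of values = 15

15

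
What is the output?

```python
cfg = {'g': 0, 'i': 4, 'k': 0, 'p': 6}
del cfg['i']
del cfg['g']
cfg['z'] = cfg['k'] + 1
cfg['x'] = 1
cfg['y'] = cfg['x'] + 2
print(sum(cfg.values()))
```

11

del 'i' → {'g': 0, 'k': 0, 'p': 6}
del 'g' → {'k': 0, 'p': 6}
cfg['z'] = cfg['k']+1 = 1 → {'k': 0, 'p': 6, 'z': 1}
cfg['x'] = 1 → {'k': 0, 'p': 6, 'z': 1, 'x': 1}
cfg['y'] = cfg['x']+2 = 3 → {'k': 0, 'p': 6, 'z': 1, 'x': 1, 'y': 3}
sum of values = 11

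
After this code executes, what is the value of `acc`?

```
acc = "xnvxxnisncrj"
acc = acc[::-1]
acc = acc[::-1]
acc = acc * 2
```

reverse → 'jrcnsinxxvnx'
reverse → 'xnvxxnisncrj'
repeat ×2 → 'xnvxxnisncrjxnvxxnisncrj'

'xnvxxnisncrjxnvxxnisncrj'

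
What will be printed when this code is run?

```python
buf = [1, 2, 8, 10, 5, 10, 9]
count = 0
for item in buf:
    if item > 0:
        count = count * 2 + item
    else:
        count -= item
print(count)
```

item=1: >0, count = 0*2+1 = 1
item=2: >0, count = 1*2+2 = 4
item=8: >0, count = 4*2+8 = 16
item=10: >0, count = 16*2+10 = 42
item=5: >0, count = 42*2+5 = 89
item=10: >0, count = 89*2+10 = 188
item=9: >0, count = 188*2+9 = 385

385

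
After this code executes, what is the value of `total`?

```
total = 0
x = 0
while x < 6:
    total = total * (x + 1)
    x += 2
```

x=0: total = 0*1 = 0
x=2: total = 0*3 = 0
x=4: total = 0*5 = 0

0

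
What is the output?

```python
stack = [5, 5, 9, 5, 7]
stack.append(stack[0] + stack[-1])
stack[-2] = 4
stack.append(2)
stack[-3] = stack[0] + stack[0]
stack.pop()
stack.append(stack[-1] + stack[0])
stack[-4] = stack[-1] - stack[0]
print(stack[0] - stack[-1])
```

append stack[0]+stack[-1] = 5+7 = 12 → [5, 5, 9, 5, 7, 12]
stack[-2] = 4 → [5, 5, 9, 5, 4, 12]
append 2 → [5, 5, 9, 5, 4, 12, 2]
stack[-3] = stack[0]+stack[0] = 5+5 = 10 → [5, 5, 9, 5, 10, 12, 2]
pop() removes 2 → [5, 5, 9, 5, 10, 12]
append stack[-1]+stack[0] = 12+5 = 17 → [5, 5, 9, 5, 10, 12, 17]
stack[-4] = stack[-1]-stack[0] = 17-5 = 12 → [5, 5, 9, 12, 10, 12, 17]
stack[0]-stack[-1] = 5-17 = -12

-12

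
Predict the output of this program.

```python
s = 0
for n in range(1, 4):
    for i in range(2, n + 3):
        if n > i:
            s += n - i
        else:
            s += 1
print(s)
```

n=1,i=2: not 1>2, s = 0+1 = 1
n=1,i=3: not 1>3, s = 1+1 = 2
n=2,i=2: not 2>2, s = 2+1 = 3
n=2,i=3: not 2>3, s = 3+1 = 4
n=2,i=4: not 2>4, s = 4+1 = 5
n=3,i=2: 3>2, s = 5+1 = 6
n=3,i=3: not 3>3, s = 6+1 = 7
n=3,i=4: not 3>4, s = 7+1 = 8
n=3,i=5: not 3>5, s = 8+1 = 9

9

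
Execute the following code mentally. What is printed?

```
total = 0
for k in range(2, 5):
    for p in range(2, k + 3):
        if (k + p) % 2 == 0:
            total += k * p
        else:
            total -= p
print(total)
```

k=2,p=2: even sum, total = 0+4 = 4
k=2,p=3: odd sum, total = 4-3 = 1
k=2,p=4: even sum, total = 1+8 = 9
k=3,p=2: odd sum, total = 9-2 = 7
k=3,p=3: even sum, total = 7+9 = 16
k=3,p=4: odd sum, total = 16-4 = 12
k=3,p=5: even sum, total = 12+15 = 27
k=4,p=2: even sum, total = 27+8 = 35
k=4,p=3: odd sum, total = 35-3 = 32
k=4,p=4: even sum, total = 32+16 = 48
k=4,p=5: odd sum, total = 48-5 = 43
k=4,p=6: even sum, total = 43+24 = 67

67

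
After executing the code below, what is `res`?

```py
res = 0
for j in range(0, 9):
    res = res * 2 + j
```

502

j=0: res = 0*2+0 = 0
j=1: res = 0*2+1 = 1
j=2: res = 1*2+2 = 4
j=3: res = 4*2+3 = 11
j=4: res = 11*2+4 = 26
j=5: res = 26*2+5 = 57
j=6: res = 57*2+6 = 120
j=7: res = 120*2+7 = 247
j=8: res = 247*2+8 = 502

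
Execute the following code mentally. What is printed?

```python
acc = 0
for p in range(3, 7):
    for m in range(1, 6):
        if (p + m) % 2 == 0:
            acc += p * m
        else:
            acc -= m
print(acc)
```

p=3,m=1: even sum, acc = 0+3 = 3
p=3,m=2: odd sum, acc = 3-2 = 1
p=3,m=3: even sum, acc = 1+9 = 10
p=3,m=4: odd sum, acc = 10-4 = 6
p=3,m=5: even sum, acc = 6+15 = 21
p=4,m=1: odd sum, acc = 21-1 = 20
p=4,m=2: even sum, acc = 20+8 = 28
p=4,m=3: odd sum, acc = 28-3 = 25
p=4,m=4: even sum, acc = 25+16 = 41
p=4,m=5: odd sum, acc = 41-5 = 36
p=5,m=1: even sum, acc = 36+5 = 41
p=5,m=2: odd sum, acc = 41-2 = 39
p=5,m=3: even sum, acc = 39+15 = 54
p=5,m=4: odd sum, acc = 54-4 = 50
p=5,m=5: even sum, acc = 50+25 = 75
p=6,m=1: odd sum, acc = 75-1 = 74
p=6,m=2: even sum, acc = 74+12 = 86
p=6,m=3: odd sum, acc = 86-3 = 83
p=6,m=4: even sum, acc = 83+24 = 107
p=6,m=5: odd sum, acc = 107-5 = 102

102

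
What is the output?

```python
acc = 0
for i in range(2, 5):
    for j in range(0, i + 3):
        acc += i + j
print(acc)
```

i=2,j=0: acc = 0+2 = 2
i=2,j=1: acc = 2+3 = 5
i=2,j=2: acc = 5+4 = 9
i=2,j=3: acc = 9+5 = 14
i=2,j=4: acc = 14+6 = 20
i=3,j=0: acc = 20+3 = 23
i=3,j=1: acc = 23+4 = 27
i=3,j=2: acc = 27+5 = 32
i=3,j=3: acc = 32+6 = 38
i=3,j=4: acc = 38+7 = 45
i=3,j=5: acc = 45+8 = 53
i=4,j=0: acc = 53+4 = 57
i=4,j=1: acc = 57+5 = 62
i=4,j=2: acc = 62+6 = 68
i=4,j=3: acc = 68+7 = 75
i=4,j=4: acc = 75+8 = 83
i=4,j=5: acc = 83+9 = 92
i=4,j=6: acc = 92+10 = 102

102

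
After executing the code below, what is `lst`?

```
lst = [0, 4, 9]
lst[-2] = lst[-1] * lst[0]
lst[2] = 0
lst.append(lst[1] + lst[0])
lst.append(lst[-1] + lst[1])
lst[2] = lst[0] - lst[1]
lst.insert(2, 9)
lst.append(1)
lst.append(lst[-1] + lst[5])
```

lst[-2] = lst[-1]*lst[0] = 9*0 = 0 → [0, 0, 9]
lst[2] = 0 → [0, 0, 0]
append lst[1]+lst[0] = 0+0 = 0 → [0, 0, 0, 0]
append lst[-1]+lst[1] = 0+0 = 0 → [0, 0, 0, 0, 0]
lst[2] = lst[0]-lst[1] = 0-0 = 0 → [0, 0, 0, 0, 0]
insert 9 at 2 → [0, 0, 9, 0, 0, 0]
append 1 → [0, 0, 9, 0, 0, 0, 1]
append lst[-1]+lst[5] = 1+0 = 1 → [0, 0, 9, 0, 0, 0, 1, 1]

[0, 0, 9, 0, 0, 0, 1, 1]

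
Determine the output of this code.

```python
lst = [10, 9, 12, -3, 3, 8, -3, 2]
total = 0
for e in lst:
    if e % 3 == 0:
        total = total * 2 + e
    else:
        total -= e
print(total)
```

-107

e=10: not %3==0, total = 0-10 = -10
e=9: %3==0, total = (-10)*2+9 = -11
e=12: %3==0, total = (-11)*2+12 = -10
e=-3: %3==0, total = (-10)*2+(-3) = -23
e=3: %3==0, total = (-23)*2+3 = -43
e=8: not %3==0, total = (-43)-8 = -51
e=-3: %3==0, total = (-51)*2+(-3) = -105
e=2: not %3==0, total = (-105)-2 = -107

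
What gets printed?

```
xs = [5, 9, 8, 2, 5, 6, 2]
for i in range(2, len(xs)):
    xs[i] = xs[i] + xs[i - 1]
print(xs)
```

[5, 9, 17, 19, 24, 30, 32]

i=2: xs[2] = 8+9 = 17 → [5, 9, 17, 2, 5, 6, 2]
i=3: xs[3] = 2+17 = 19 → [5, 9, 17, 19, 5, 6, 2]
i=4: xs[4] = 5+19 = 24 → [5, 9, 17, 19, 24, 6, 2]
i=5: xs[5] = 6+24 = 30 → [5, 9, 17, 19, 24, 30, 2]
i=6: xs[6] = 2+30 = 32 → [5, 9, 17, 19, 24, 30, 32]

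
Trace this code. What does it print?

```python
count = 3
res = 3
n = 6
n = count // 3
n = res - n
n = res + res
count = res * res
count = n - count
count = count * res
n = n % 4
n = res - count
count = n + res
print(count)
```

15

n = 3//3 = 1
n = 3-1 = 2
n = 3+3 = 6
count = 3*3 = 9
count = 6-9 = -3
count = (-3)*3 = -9
n = 6%4 = 2
n = 3-(-9) = 12
count = 12+3 = 15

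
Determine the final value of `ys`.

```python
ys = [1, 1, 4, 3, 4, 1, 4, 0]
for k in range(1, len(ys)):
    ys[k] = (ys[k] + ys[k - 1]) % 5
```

k=1: ys[1] = (1+1)%5 = 2 → [1, 2, 4, 3, 4, 1, 4, 0]
k=2: ys[2] = (4+2)%5 = 1 → [1, 2, 1, 3, 4, 1, 4, 0]
k=3: ys[3] = (3+1)%5 = 4 → [1, 2, 1, 4, 4, 1, 4, 0]
k=4: ys[4] = (4+4)%5 = 3 → [1, 2, 1, 4, 3, 1, 4, 0]
k=5: ys[5] = (1+3)%5 = 4 → [1, 2, 1, 4, 3, 4, 4, 0]
k=6: ys[6] = (4+4)%5 = 3 → [1, 2, 1, 4, 3, 4, 3, 0]
k=7: ys[7] = (0+3)%5 = 3 → [1, 2, 1, 4, 3, 4, 3, 3]

[1, 2, 1, 4, 3, 4, 3, 3]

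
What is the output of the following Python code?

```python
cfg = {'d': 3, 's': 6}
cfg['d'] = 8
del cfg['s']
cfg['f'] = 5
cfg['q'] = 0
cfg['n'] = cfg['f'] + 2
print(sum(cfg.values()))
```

20

cfg['d'] = 8 → {'d': 8, 's': 6}
del 's' → {'d': 8}
cfg['f'] = 5 → {'d': 8, 'f': 5}
cfg['q'] = 0 → {'d': 8, 'f': 5, 'q': 0}
cfg['n'] = cfg['f']+2 = 7 → {'d': 8, 'f': 5, 'q': 0, 'n': 7}
sum of values = 20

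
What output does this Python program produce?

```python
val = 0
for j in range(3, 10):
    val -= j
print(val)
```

j=3: val = 0-3 = -3
j=4: val = (-3)-4 = -7
j=5: val = (-7)-5 = -12
j=6: val = (-12)-6 = -18
j=7: val = (-18)-7 = -25
j=8: val = (-25)-8 = -33
j=9: val = (-33)-9 = -42

-42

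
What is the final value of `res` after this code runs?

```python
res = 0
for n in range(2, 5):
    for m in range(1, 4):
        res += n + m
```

n=2,m=1: res = 0+3 = 3
n=2,m=2: res = 3+4 = 7
n=2,m=3: res = 7+5 = 12
n=3,m=1: res = 12+4 = 16
n=3,m=2: res = 16+5 = 21
n=3,m=3: res = 21+6 = 27
n=4,m=1: res = 27+5 = 32
n=4,m=2: res = 32+6 = 38
n=4,m=3: res = 38+7 = 45

45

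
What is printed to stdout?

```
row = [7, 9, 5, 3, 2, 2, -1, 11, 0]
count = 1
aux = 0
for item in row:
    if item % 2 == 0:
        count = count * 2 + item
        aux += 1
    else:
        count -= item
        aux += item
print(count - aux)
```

item=7: not even, count = 1-7 = -6; aux=7
item=9: not even, count = (-6)-9 = -15; aux=16
item=5: not even, count = (-15)-5 = -20; aux=21
item=3: not even, count = (-20)-3 = -23; aux=24
item=2: even, count = (-23)*2+2 = -44; aux=25
item=2: even, count = (-44)*2+2 = -86; aux=26
item=-1: not even, count = (-86)-(-1) = -85; aux=25
item=11: not even, count = (-85)-11 = -96; aux=36
item=0: even, count = (-96)*2+0 = -192; aux=37
count-aux = (-192)-37 = -229

-229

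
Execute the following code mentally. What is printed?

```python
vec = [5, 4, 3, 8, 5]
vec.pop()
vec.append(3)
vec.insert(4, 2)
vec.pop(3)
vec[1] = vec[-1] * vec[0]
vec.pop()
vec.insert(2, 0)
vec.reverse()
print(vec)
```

[2, 3, 0, 15, 5]

pop() removes 5 → [5, 4, 3, 8]
append 3 → [5, 4, 3, 8, 3]
insert 2 at 4 → [5, 4, 3, 8, 2, 3]
pop(3) removes 8 → [5, 4, 3, 2, 3]
vec[1] = vec[-1]*vec[0] = 3*5 = 15 → [5, 15, 3, 2, 3]
pop() removes 3 → [5, 15, 3, 2]
insert 0 at 2 → [5, 15, 0, 3, 2]
reverse → [2, 3, 0, 15, 5]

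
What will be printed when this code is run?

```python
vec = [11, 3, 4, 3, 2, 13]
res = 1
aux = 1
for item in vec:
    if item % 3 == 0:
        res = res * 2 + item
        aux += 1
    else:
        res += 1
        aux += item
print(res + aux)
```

54

item=11: not %3==0, res = 1+1 = 2; aux=12
item=3: %3==0, res = 2*2+3 = 7; aux=13
item=4: not %3==0, res = 7+1 = 8; aux=17
item=3: %3==0, res = 8*2+3 = 19; aux=18
item=2: not %3==0, res = 19+1 = 20; aux=20
item=13: not %3==0, res = 20+1 = 21; aux=33
res+aux = 21+33 = 54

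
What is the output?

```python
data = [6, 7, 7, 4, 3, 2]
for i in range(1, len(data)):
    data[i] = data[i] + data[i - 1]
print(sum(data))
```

119

i=1: data[1] = 7+6 = 13 → [6, 13, 7, 4, 3, 2]
i=2: data[2] = 7+13 = 20 → [6, 13, 20, 4, 3, 2]
i=3: data[3] = 4+20 = 24 → [6, 13, 20, 24, 3, 2]
i=4: data[4] = 3+24 = 27 → [6, 13, 20, 24, 27, 2]
i=5: data[5] = 2+27 = 29 → [6, 13, 20, 24, 27, 29]
sum = 119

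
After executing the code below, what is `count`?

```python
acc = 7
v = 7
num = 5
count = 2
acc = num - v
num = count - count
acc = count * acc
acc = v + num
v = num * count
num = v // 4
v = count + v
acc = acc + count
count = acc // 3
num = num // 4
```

3

acc = 5-7 = -2
num = 2-2 = 0
acc = 2*(-2) = -4
acc = 7+0 = 7
v = 0*2 = 0
num = 0//4 = 0
v = 2+0 = 2
acc = 7+2 = 9
count = 9//3 = 3
num = 0//4 = 0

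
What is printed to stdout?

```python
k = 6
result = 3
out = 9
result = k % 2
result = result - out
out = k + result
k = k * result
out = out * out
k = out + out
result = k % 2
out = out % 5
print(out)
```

4

result = 6%2 = 0
result = 0-9 = -9
out = 6+(-9) = -3
k = 6*(-9) = -54
out = (-3)*(-3) = 9
k = 9+9 = 18
result = 18%2 = 0
out = 9%5 = 4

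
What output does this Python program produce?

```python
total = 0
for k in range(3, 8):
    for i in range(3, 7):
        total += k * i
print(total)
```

450

k=3,i=3: total = 0+9 = 9
k=3,i=4: total = 9+12 = 21
k=3,i=5: total = 21+15 = 36
k=3,i=6: total = 36+18 = 54
k=4,i=3: total = 54+12 = 66
k=4,i=4: total = 66+16 = 82
k=4,i=5: total = 82+20 = 102
k=4,i=6: total = 102+24 = 126
k=5,i=3: total = 126+15 = 141
k=5,i=4: total = 141+20 = 161
k=5,i=5: total = 161+25 = 186
k=5,i=6: total = 186+30 = 216
k=6,i=3: total = 216+18 = 234
k=6,i=4: total = 234+24 = 258
k=6,i=5: total = 258+30 = 288
k=6,i=6: total = 288+36 = 324
k=7,i=3: total = 324+21 = 345
k=7,i=4: total = 345+28 = 373
k=7,i=5: total = 373+35 = 408
k=7,i=6: total = 408+42 = 450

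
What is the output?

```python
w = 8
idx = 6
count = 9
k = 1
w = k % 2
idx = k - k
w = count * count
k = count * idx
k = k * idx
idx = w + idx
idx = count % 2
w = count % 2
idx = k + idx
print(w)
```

1

w = 1%2 = 1
idx = 1-1 = 0
w = 9*9 = 81
k = 9*0 = 0
k = 0*0 = 0
idx = 81+0 = 81
idx = 9%2 = 1
w = 9%2 = 1
idx = 0+1 = 1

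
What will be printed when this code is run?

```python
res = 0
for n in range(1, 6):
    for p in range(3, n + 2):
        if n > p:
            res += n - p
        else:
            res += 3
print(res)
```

n=2,p=3: not 2>3, res = 0+3 = 3
n=3,p=3: not 3>3, res = 3+3 = 6
n=3,p=4: not 3>4, res = 6+3 = 9
n=4,p=3: 4>3, res = 9+1 = 10
n=4,p=4: not 4>4, res = 10+3 = 13
n=4,p=5: not 4>5, res = 13+3 = 16
n=5,p=3: 5>3, res = 16+2 = 18
n=5,p=4: 5>4, res = 18+1 = 19
n=5,p=5: not 5>5, res = 19+3 = 22
n=5,p=6: not 5>6, res = 22+3 = 25

25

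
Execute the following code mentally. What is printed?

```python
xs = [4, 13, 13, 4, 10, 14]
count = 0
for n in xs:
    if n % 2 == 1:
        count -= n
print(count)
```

n=4: not odd
n=13: odd, count = 0-13 = -13
n=13: odd, count = (-13)-13 = -26
n=4: not odd
n=10: not odd
n=14: not odd

-26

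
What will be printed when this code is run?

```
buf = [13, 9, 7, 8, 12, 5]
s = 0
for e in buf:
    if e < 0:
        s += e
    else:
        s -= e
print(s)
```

-54

e=13: not <0, s = 0-13 = -13
e=9: not <0, s = (-13)-9 = -22
e=7: not <0, s = (-22)-7 = -29
e=8: not <0, s = (-29)-8 = -37
e=12: not <0, s = (-37)-12 = -49
e=5: not <0, s = (-49)-5 = -54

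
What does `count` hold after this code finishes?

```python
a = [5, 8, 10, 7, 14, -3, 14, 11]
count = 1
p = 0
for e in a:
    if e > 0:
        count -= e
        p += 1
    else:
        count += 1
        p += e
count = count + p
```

-63

e=5: >0, count = 1-5 = -4; p=1
e=8: >0, count = (-4)-8 = -12; p=2
e=10: >0, count = (-12)-10 = -22; p=3
e=7: >0, count = (-22)-7 = -29; p=4
e=14: >0, count = (-29)-14 = -43; p=5
e=-3: not >0, count = (-43)+1 = -42; p=2
e=14: >0, count = (-42)-14 = -56; p=3
e=11: >0, count = (-56)-11 = -67; p=4
count+p = (-67)+4 = -63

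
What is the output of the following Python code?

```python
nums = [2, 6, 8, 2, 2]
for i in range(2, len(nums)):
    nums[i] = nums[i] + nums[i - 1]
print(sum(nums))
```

56

i=2: nums[2] = 8+6 = 14 → [2, 6, 14, 2, 2]
i=3: nums[3] = 2+14 = 16 → [2, 6, 14, 16, 2]
i=4: nums[4] = 2+16 = 18 → [2, 6, 14, 16, 18]
sum = 56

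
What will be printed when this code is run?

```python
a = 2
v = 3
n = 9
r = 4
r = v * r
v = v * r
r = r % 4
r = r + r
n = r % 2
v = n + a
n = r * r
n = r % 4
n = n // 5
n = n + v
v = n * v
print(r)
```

0

r = 3*4 = 12
v = 3*12 = 36
r = 12%4 = 0
r = 0+0 = 0
n = 0%2 = 0
v = 0+2 = 2
n = 0*0 = 0
n = 0%4 = 0
n = 0//5 = 0
n = 0+2 = 2
v = 2*2 = 4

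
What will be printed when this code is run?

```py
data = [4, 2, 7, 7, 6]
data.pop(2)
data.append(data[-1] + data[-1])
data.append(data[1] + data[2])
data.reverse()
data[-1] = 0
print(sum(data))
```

pop(2) removes 7 → [4, 2, 7, 6]
append data[-1]+data[-1] = 6+6 = 12 → [4, 2, 7, 6, 12]
append data[1]+data[2] = 2+7 = 9 → [4, 2, 7, 6, 12, 9]
reverse → [9, 12, 6, 7, 2, 4]
data[-1] = 0 → [9, 12, 6, 7, 2, 0]
sum = 36

36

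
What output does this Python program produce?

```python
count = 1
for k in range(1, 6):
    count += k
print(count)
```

16

k=1: count = 1+1 = 2
k=2: count = 2+2 = 4
k=3: count = 4+3 = 7
k=4: count = 7+4 = 11
k=5: count = 11+5 = 16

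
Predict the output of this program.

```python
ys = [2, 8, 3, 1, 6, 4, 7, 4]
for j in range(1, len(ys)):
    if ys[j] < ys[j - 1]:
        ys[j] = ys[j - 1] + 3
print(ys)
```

[2, 8, 11, 14, 17, 20, 23, 26]

j=1: 8>=2, unchanged → [2, 8, 3, 1, 6, 4, 7, 4]
j=2: 3<8, ys[2] = 8+3 = 11 → [2, 8, 11, 1, 6, 4, 7, 4]
j=3: 1<11, ys[3] = 11+3 = 14 → [2, 8, 11, 14, 6, 4, 7, 4]
j=4: 6<14, ys[4] = 14+3 = 17 → [2, 8, 11, 14, 17, 4, 7, 4]
j=5: 4<17, ys[5] = 17+3 = 20 → [2, 8, 11, 14, 17, 20, 7, 4]
j=6: 7<20, ys[6] = 20+3 = 23 → [2, 8, 11, 14, 17, 20, 23, 4]
j=7: 4<23, ys[7] = 23+3 = 26 → [2, 8, 11, 14, 17, 20, 23, 26]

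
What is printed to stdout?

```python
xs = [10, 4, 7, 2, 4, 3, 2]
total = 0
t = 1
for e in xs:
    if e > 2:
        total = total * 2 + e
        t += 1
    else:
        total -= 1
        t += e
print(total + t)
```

e=10: >2, total = 0*2+10 = 10; t=2
e=4: >2, total = 10*2+4 = 24; t=3
e=7: >2, total = 24*2+7 = 55; t=4
e=2: not >2, total = 55-1 = 54; t=6
e=4: >2, total = 54*2+4 = 112; t=7
e=3: >2, total = 112*2+3 = 227; t=8
e=2: not >2, total = 227-1 = 226; t=10
total+t = 226+10 = 236

236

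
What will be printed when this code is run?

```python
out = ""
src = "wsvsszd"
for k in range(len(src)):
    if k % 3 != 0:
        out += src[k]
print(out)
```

k=0: skip
k=1: add 's' → 's'
k=2: add 'v' → 'sv'
k=3: skip
k=4: add 's' → 'svs'
k=5: add 'z' → 'svsz'
k=6: skip

svsz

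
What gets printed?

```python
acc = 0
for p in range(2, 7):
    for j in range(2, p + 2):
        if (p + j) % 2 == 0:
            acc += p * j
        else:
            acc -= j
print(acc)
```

105

p=2,j=2: even sum, acc = 0+4 = 4
p=2,j=3: odd sum, acc = 4-3 = 1
p=3,j=2: odd sum, acc = 1-2 = -1
p=3,j=3: even sum, acc = (-1)+9 = 8
p=3,j=4: odd sum, acc = 8-4 = 4
p=4,j=2: even sum, acc = 4+8 = 12
p=4,j=3: odd sum, acc = 12-3 = 9
p=4,j=4: even sum, acc = 9+16 = 25
p=4,j=5: odd sum, acc = 25-5 = 20
p=5,j=2: odd sum, acc = 20-2 = 18
p=5,j=3: even sum, acc = 18+15 = 33
p=5,j=4: odd sum, acc = 33-4 = 29
p=5,j=5: even sum, acc = 29+25 = 54
p=5,j=6: odd sum, acc = 54-6 = 48
p=6,j=2: even sum, acc = 48+12 = 60
p=6,j=3: odd sum, acc = 60-3 = 57
p=6,j=4: even sum, acc = 57+24 = 81
p=6,j=5: odd sum, acc = 81-5 = 76
p=6,j=6: even sum, acc = 76+36 = 112
p=6,j=7: odd sum, acc = 112-7 = 105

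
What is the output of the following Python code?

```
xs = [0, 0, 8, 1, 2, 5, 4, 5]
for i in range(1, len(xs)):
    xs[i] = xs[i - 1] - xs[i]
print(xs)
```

i=1: xs[1] = 0-0 = 0 → [0, 0, 8, 1, 2, 5, 4, 5]
i=2: xs[2] = 0-8 = -8 → [0, 0, -8, 1, 2, 5, 4, 5]
i=3: xs[3] = (-8)-1 = -9 → [0, 0, -8, -9, 2, 5, 4, 5]
i=4: xs[4] = (-9)-2 = -11 → [0, 0, -8, -9, -11, 5, 4, 5]
i=5: xs[5] = (-11)-5 = -16 → [0, 0, -8, -9, -11, -16, 4, 5]
i=6: xs[6] = (-16)-4 = -20 → [0, 0, -8, -9, -11, -16, -20, 5]
i=7: xs[7] = (-20)-5 = -25 → [0, 0, -8, -9, -11, -16, -20, -25]

[0, 0, -8, -9, -11, -16, -20, -25]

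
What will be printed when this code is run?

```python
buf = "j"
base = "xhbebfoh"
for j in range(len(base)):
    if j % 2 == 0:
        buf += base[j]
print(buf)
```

j=0: add 'x' → 'jx'
j=1: skip
j=2: add 'b' → 'jxb'
j=3: skip
j=4: add 'b' → 'jxbb'
j=5: skip
j=6: add 'o' → 'jxbbo'
j=7: skip

jxbbo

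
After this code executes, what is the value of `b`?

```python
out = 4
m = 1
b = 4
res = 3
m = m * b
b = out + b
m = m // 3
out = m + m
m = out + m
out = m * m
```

8

m = 1*4 = 4
b = 4+4 = 8
m = 4//3 = 1
out = 1+1 = 2
m = 2+1 = 3
out = 3*3 = 9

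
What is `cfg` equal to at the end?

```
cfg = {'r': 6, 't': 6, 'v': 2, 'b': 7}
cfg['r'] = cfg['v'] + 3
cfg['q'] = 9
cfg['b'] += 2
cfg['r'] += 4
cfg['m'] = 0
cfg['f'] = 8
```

cfg['r'] = cfg['v']+3 = 5 → {'r': 5, 't': 6, 'v': 2, 'b': 7}
cfg['q'] = 9 → {'r': 5, 't': 6, 'v': 2, 'b': 7, 'q': 9}
cfg['b'] = 7+2 = 9 → {'r': 5, 't': 6, 'v': 2, 'b': 9, 'q': 9}
cfg['r'] = 5+4 = 9 → {'r': 9, 't': 6, 'v': 2, 'b': 9, 'q': 9}
cfg['m'] = 0 → {'r': 9, 't': 6, 'v': 2, 'b': 9, 'q': 9, 'm': 0}
cfg['f'] = 8 → {'r': 9, 't': 6, 'v': 2, 'b': 9, 'q': 9, 'm': 0, 'f': 8}

{'r': 9, 't': 6, 'v': 2, 'b': 9, 'q': 9, 'm': 0, 'f': 8}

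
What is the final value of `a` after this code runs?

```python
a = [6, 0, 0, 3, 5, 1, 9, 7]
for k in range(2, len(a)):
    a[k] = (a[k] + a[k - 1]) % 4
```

[6, 0, 0, 3, 0, 1, 2, 1]

k=2: a[2] = (0+0)%4 = 0 → [6, 0, 0, 3, 5, 1, 9, 7]
k=3: a[3] = (3+0)%4 = 3 → [6, 0, 0, 3, 5, 1, 9, 7]
k=4: a[4] = (5+3)%4 = 0 → [6, 0, 0, 3, 0, 1, 9, 7]
k=5: a[5] = (1+0)%4 = 1 → [6, 0, 0, 3, 0, 1, 9, 7]
k=6: a[6] = (9+1)%4 = 2 → [6, 0, 0, 3, 0, 1, 2, 7]
k=7: a[7] = (7+2)%4 = 1 → [6, 0, 0, 3, 0, 1, 2, 1]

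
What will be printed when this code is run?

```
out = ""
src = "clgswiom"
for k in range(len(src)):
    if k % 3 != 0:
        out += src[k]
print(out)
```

k=0: skip
k=1: add 'l' → 'l'
k=2: add 'g' → 'lg'
k=3: skip
k=4: add 'w' → 'lgw'
k=5: add 'i' → 'lgwi'
k=6: skip
k=7: add 'm' → 'lgwim'

lgwim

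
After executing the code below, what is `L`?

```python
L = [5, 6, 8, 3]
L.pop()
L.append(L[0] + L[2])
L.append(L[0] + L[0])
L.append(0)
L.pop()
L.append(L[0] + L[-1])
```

pop() removes 3 → [5, 6, 8]
append L[0]+L[2] = 5+8 = 13 → [5, 6, 8, 13]
append L[0]+L[0] = 5+5 = 10 → [5, 6, 8, 13, 10]
append 0 → [5, 6, 8, 13, 10, 0]
pop() removes 0 → [5, 6, 8, 13, 10]
append L[0]+L[-1] = 5+10 = 15 → [5, 6, 8, 13, 10, 15]

[5, 6, 8, 13, 10, 15]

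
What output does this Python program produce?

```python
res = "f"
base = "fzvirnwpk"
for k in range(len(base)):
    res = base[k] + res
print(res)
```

kpwnrivzff

k=0: prepend 'f' → 'ff'
k=1: prepend 'z' → 'zff'
k=2: prepend 'v' → 'vzff'
k=3: prepend 'i' → 'ivzff'
k=4: prepend 'r' → 'rivzff'
k=5: prepend 'n' → 'nrivzff'
k=6: prepend 'w' → 'wnrivzff'
k=7: prepend 'p' → 'pwnrivzff'
k=8: prepend 'k' → 'kpwnrivzff'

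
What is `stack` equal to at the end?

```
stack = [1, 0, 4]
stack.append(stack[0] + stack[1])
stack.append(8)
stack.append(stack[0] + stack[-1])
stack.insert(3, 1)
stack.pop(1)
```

[1, 4, 1, 1, 8, 9]

append stack[0]+stack[1] = 1+0 = 1 → [1, 0, 4, 1]
append 8 → [1, 0, 4, 1, 8]
append stack[0]+stack[-1] = 1+8 = 9 → [1, 0, 4, 1, 8, 9]
insert 1 at 3 → [1, 0, 4, 1, 1, 8, 9]
pop(1) removes 0 → [1, 4, 1, 1, 8, 9]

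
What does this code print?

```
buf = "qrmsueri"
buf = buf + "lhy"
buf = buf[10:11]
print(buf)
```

y

+ 'lhy' → 'qrmsuerilhy'
slice [10:11] → 'y'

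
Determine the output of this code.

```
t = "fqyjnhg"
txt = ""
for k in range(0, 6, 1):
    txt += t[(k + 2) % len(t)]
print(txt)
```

k=0: add t[2]='y' → 'y'
k=1: add t[3]='j' → 'yj'
k=2: add t[4]='n' → 'yjn'
k=3: add t[5]='h' → 'yjnh'
k=4: add t[6]='g' → 'yjnhg'
k=5: add t[0]='f' → 'yjnhgf'

yjnhgf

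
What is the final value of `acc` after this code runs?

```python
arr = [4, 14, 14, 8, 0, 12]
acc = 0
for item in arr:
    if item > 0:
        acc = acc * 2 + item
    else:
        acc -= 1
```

item=4: >0, acc = 0*2+4 = 4
item=14: >0, acc = 4*2+14 = 22
item=14: >0, acc = 22*2+14 = 58
item=8: >0, acc = 58*2+8 = 124
item=0: not >0, acc = 124-1 = 123
item=12: >0, acc = 123*2+12 = 258

258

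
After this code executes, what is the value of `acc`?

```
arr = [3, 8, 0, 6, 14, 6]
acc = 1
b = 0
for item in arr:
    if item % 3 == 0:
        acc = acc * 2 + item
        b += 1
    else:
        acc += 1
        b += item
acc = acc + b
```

94

item=3: %3==0, acc = 1*2+3 = 5; b=1
item=8: not %3==0, acc = 5+1 = 6; b=9
item=0: %3==0, acc = 6*2+0 = 12; b=10
item=6: %3==0, acc = 12*2+6 = 30; b=11
item=14: not %3==0, acc = 30+1 = 31; b=25
item=6: %3==0, acc = 31*2+6 = 68; b=26
acc+b = 68+26 = 94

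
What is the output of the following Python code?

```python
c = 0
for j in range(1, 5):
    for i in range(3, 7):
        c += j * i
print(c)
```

180

j=1,i=3: c = 0+3 = 3
j=1,i=4: c = 3+4 = 7
j=1,i=5: c = 7+5 = 12
j=1,i=6: c = 12+6 = 18
j=2,i=3: c = 18+6 = 24
j=2,i=4: c = 24+8 = 32
j=2,i=5: c = 32+10 = 42
j=2,i=6: c = 42+12 = 54
j=3,i=3: c = 54+9 = 63
j=3,i=4: c = 63+12 = 75
j=3,i=5: c = 75+15 = 90
j=3,i=6: c = 90+18 = 108
j=4,i=3: c = 108+12 = 120
j=4,i=4: c = 120+16 = 136
j=4,i=5: c = 136+20 = 156
j=4,i=6: c = 156+24 = 180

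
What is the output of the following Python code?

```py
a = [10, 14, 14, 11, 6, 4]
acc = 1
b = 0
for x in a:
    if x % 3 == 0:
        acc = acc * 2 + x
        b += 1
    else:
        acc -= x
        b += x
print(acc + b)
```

-40

x=10: not %3==0, acc = 1-10 = -9; b=10
x=14: not %3==0, acc = (-9)-14 = -23; b=24
x=14: not %3==0, acc = (-23)-14 = -37; b=38
x=11: not %3==0, acc = (-37)-11 = -48; b=49
x=6: %3==0, acc = (-48)*2+6 = -90; b=50
x=4: not %3==0, acc = (-90)-4 = -94; b=54
acc+b = (-94)+54 = -40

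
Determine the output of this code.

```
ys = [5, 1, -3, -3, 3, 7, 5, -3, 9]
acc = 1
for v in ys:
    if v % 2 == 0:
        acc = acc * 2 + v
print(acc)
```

1

v=5: not even
v=1: not even
v=-3: not even
v=-3: not even
v=3: not even
v=7: not even
v=5: not even
v=-3: not even
v=9: not even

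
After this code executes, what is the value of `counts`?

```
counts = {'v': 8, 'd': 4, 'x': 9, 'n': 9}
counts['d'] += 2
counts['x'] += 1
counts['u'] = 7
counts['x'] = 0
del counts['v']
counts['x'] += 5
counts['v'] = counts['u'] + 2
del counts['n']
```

counts['d'] = 4+2 = 6 → {'v': 8, 'd': 6, 'x': 9, 'n': 9}
counts['x'] = 9+1 = 10 → {'v': 8, 'd': 6, 'x': 10, 'n': 9}
counts['u'] = 7 → {'v': 8, 'd': 6, 'x': 10, 'n': 9, 'u': 7}
counts['x'] = 0 → {'v': 8, 'd': 6, 'x': 0, 'n': 9, 'u': 7}
del 'v' → {'d': 6, 'x': 0, 'n': 9, 'u': 7}
counts['x'] = 0+5 = 5 → {'d': 6, 'x': 5, 'n': 9, 'u': 7}
counts['v'] = counts['u']+2 = 9 → {'d': 6, 'x': 5, 'n': 9, 'u': 7, 'v': 9}
del 'n' → {'d': 6, 'x': 5, 'u': 7, 'v': 9}

{'d': 6, 'x': 5, 'u': 7, 'v': 9}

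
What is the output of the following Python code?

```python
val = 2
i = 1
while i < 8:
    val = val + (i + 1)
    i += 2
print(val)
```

22

i=1: val = 2+2 = 4
i=3: val = 4+4 = 8
i=5: val = 8+6 = 14
i=7: val = 14+8 = 22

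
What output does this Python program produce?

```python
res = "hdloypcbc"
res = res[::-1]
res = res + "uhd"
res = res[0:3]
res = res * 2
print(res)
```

reverse → 'cbcpyoldh'
+ 'uhd' → 'cbcpyoldhuhd'
slice [0:3] → 'cbc'
repeat ×2 → 'cbccbc'

cbccbc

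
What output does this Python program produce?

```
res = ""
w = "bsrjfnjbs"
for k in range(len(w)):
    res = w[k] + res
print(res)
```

k=0: prepend 'b' → 'b'
k=1: prepend 's' → 'sb'
k=2: prepend 'r' → 'rsb'
k=3: prepend 'j' → 'jrsb'
k=4: prepend 'f' → 'fjrsb'
k=5: prepend 'n' → 'nfjrsb'
k=6: prepend 'j' → 'jnfjrsb'
k=7: prepend 'b' → 'bjnfjrsb'
k=8: prepend 's' → 'sbjnfjrsb'

sbjnfjrsb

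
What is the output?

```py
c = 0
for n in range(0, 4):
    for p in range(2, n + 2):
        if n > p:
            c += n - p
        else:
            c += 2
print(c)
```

n=1,p=2: not 1>2, c = 0+2 = 2
n=2,p=2: not 2>2, c = 2+2 = 4
n=2,p=3: not 2>3, c = 4+2 = 6
n=3,p=2: 3>2, c = 6+1 = 7
n=3,p=3: not 3>3, c = 7+2 = 9
n=3,p=4: not 3>4, c = 9+2 = 11

11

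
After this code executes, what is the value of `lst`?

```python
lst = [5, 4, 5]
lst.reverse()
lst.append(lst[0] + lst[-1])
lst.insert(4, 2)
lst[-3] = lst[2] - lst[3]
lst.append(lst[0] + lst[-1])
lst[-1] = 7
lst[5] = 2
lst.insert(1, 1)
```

[5, 1, 4, -5, 10, 2, 2]

reverse → [5, 4, 5]
append lst[0]+lst[-1] = 5+5 = 10 → [5, 4, 5, 10]
insert 2 at 4 → [5, 4, 5, 10, 2]
lst[-3] = lst[2]-lst[3] = 5-10 = -5 → [5, 4, -5, 10, 2]
append lst[0]+lst[-1] = 5+2 = 7 → [5, 4, -5, 10, 2, 7]
lst[-1] = 7 → [5, 4, -5, 10, 2, 7]
lst[5] = 2 → [5, 4, -5, 10, 2, 2]
insert 1 at 1 → [5, 1, 4, -5, 10, 2, 2]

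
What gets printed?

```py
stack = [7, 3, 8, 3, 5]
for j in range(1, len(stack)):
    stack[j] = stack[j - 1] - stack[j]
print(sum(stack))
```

-12

j=1: stack[1] = 7-3 = 4 → [7, 4, 8, 3, 5]
j=2: stack[2] = 4-8 = -4 → [7, 4, -4, 3, 5]
j=3: stack[3] = (-4)-3 = -7 → [7, 4, -4, -7, 5]
j=4: stack[4] = (-7)-5 = -12 → [7, 4, -4, -7, -12]
sum = -12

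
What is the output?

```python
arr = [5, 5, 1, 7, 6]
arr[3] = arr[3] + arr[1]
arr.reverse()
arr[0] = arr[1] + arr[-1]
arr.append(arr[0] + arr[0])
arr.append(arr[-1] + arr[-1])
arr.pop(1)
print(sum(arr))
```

arr[3] = arr[3]+arr[1] = 7+5 = 12 → [5, 5, 1, 12, 6]
reverse → [6, 12, 1, 5, 5]
arr[0] = arr[1]+arr[-1] = 12+5 = 17 → [17, 12, 1, 5, 5]
append arr[0]+arr[0] = 17+17 = 34 → [17, 12, 1, 5, 5, 34]
append arr[-1]+arr[-1] = 34+34 = 68 → [17, 12, 1, 5, 5, 34, 68]
pop(1) removes 12 → [17, 1, 5, 5, 34, 68]
sum = 130

130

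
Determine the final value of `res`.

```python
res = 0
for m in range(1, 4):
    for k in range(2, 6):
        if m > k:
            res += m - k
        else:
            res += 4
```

45

m=1,k=2: not 1>2, res = 0+4 = 4
m=1,k=3: not 1>3, res = 4+4 = 8
m=1,k=4: not 1>4, res = 8+4 = 12
m=1,k=5: not 1>5, res = 12+4 = 16
m=2,k=2: not 2>2, res = 16+4 = 20
m=2,k=3: not 2>3, res = 20+4 = 24
m=2,k=4: not 2>4, res = 24+4 = 28
m=2,k=5: not 2>5, res = 28+4 = 32
m=3,k=2: 3>2, res = 32+1 = 33
m=3,k=3: not 3>3, res = 33+4 = 37
m=3,k=4: not 3>4, res = 37+4 = 41
m=3,k=5: not 3>5, res = 41+4 = 45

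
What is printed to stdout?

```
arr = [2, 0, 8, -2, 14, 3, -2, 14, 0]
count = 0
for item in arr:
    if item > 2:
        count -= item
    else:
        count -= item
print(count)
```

item=2: not >2, count = 0-2 = -2
item=0: not >2, count = (-2)-0 = -2
item=8: >2, count = (-2)-8 = -10
item=-2: not >2, count = (-10)-(-2) = -8
item=14: >2, count = (-8)-14 = -22
item=3: >2, count = (-22)-3 = -25
item=-2: not >2, count = (-25)-(-2) = -23
item=14: >2, count = (-23)-14 = -37
item=0: not >2, count = (-37)-0 = -37

-37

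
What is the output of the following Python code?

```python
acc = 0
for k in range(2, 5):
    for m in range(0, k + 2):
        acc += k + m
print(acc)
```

k=2,m=0: acc = 0+2 = 2
k=2,m=1: acc = 2+3 = 5
k=2,m=2: acc = 5+4 = 9
k=2,m=3: acc = 9+5 = 14
k=3,m=0: acc = 14+3 = 17
k=3,m=1: acc = 17+4 = 21
k=3,m=2: acc = 21+5 = 26
k=3,m=3: acc = 26+6 = 32
k=3,m=4: acc = 32+7 = 39
k=4,m=0: acc = 39+4 = 43
k=4,m=1: acc = 43+5 = 48
k=4,m=2: acc = 48+6 = 54
k=4,m=3: acc = 54+7 = 61
k=4,m=4: acc = 61+8 = 69
k=4,m=5: acc = 69+9 = 78

78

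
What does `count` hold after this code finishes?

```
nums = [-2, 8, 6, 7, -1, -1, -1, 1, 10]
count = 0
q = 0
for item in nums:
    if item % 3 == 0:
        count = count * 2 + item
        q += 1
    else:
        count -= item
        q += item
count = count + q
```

1

item=-2: not %3==0, count = 0-(-2) = 2; q=-2
item=8: not %3==0, count = 2-8 = -6; q=6
item=6: %3==0, count = (-6)*2+6 = -6; q=7
item=7: not %3==0, count = (-6)-7 = -13; q=14
item=-1: not %3==0, count = (-13)-(-1) = -12; q=13
item=-1: not %3==0, count = (-12)-(-1) = -11; q=12
item=-1: not %3==0, count = (-11)-(-1) = -10; q=11
item=1: not %3==0, count = (-10)-1 = -11; q=12
item=10: not %3==0, count = (-11)-10 = -21; q=22
count+q = (-21)+22 = 1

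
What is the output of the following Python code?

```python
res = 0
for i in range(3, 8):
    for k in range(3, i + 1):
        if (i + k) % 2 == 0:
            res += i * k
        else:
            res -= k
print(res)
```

205

i=3,k=3: even sum, res = 0+9 = 9
i=4,k=3: odd sum, res = 9-3 = 6
i=4,k=4: even sum, res = 6+16 = 22
i=5,k=3: even sum, res = 22+15 = 37
i=5,k=4: odd sum, res = 37-4 = 33
i=5,k=5: even sum, res = 33+25 = 58
i=6,k=3: odd sum, res = 58-3 = 55
i=6,k=4: even sum, res = 55+24 = 79
i=6,k=5: odd sum, res = 79-5 = 74
i=6,k=6: even sum, res = 74+36 = 110
i=7,k=3: even sum, res = 110+21 = 131
i=7,k=4: odd sum, res = 131-4 = 127
i=7,k=5: even sum, res = 127+35 = 162
i=7,k=6: odd sum, res = 162-6 = 156
i=7,k=7: even sum, res = 156+49 = 205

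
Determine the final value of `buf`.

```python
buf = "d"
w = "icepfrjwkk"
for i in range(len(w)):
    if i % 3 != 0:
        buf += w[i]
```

i=0: skip
i=1: add 'c' → 'dc'
i=2: add 'e' → 'dce'
i=3: skip
i=4: add 'f' → 'dcef'
i=5: add 'r' → 'dcefr'
i=6: skip
i=7: add 'w' → 'dcefrw'
i=8: add 'k' → 'dcefrwk'
i=9: skip

'dcefrwk'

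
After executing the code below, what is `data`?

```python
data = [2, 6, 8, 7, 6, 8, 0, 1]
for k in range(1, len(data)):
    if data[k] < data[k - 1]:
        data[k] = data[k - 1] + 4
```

k=1: 6>=2, unchanged → [2, 6, 8, 7, 6, 8, 0, 1]
k=2: 8>=6, unchanged → [2, 6, 8, 7, 6, 8, 0, 1]
k=3: 7<8, data[3] = 8+4 = 12 → [2, 6, 8, 12, 6, 8, 0, 1]
k=4: 6<12, data[4] = 12+4 = 16 → [2, 6, 8, 12, 16, 8, 0, 1]
k=5: 8<16, data[5] = 16+4 = 20 → [2, 6, 8, 12, 16, 20, 0, 1]
k=6: 0<20, data[6] = 20+4 = 24 → [2, 6, 8, 12, 16, 20, 24, 1]
k=7: 1<24, data[7] = 24+4 = 28 → [2, 6, 8, 12, 16, 20, 24, 28]

[2, 6, 8, 12, 16, 20, 24, 28]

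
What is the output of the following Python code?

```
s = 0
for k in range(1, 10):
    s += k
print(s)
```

45

k=1: s = 0+1 = 1
k=2: s = 1+2 = 3
k=3: s = 3+3 = 6
k=4: s = 6+4 = 10
k=5: s = 10+5 = 15
k=6: s = 15+6 = 21
k=7: s = 21+7 = 28
k=8: s = 28+8 = 36
k=9: s = 36+9 = 45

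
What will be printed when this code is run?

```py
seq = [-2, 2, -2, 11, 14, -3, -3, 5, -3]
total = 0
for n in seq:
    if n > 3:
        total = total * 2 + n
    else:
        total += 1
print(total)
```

106

n=-2: not >3, total = 0+1 = 1
n=2: not >3, total = 1+1 = 2
n=-2: not >3, total = 2+1 = 3
n=11: >3, total = 3*2+11 = 17
n=14: >3, total = 17*2+14 = 48
n=-3: not >3, total = 48+1 = 49
n=-3: not >3, total = 49+1 = 50
n=5: >3, total = 50*2+5 = 105
n=-3: not >3, total = 105+1 = 106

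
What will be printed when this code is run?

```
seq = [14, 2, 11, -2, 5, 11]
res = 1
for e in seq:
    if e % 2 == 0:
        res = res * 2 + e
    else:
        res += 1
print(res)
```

70

e=14: even, res = 1*2+14 = 16
e=2: even, res = 16*2+2 = 34
e=11: not even, res = 34+1 = 35
e=-2: even, res = 35*2+(-2) = 68
e=5: not even, res = 68+1 = 69
e=11: not even, res = 69+1 = 70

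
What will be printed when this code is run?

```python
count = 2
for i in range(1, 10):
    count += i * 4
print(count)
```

i=1: count = 2+1*4 = 6
i=2: count = 6+2*4 = 14
i=3: count = 14+3*4 = 26
i=4: count = 26+4*4 = 42
i=5: count = 42+5*4 = 62
i=6: count = 62+6*4 = 86
i=7: count = 86+7*4 = 114
i=8: count = 114+8*4 = 146
i=9: count = 146+9*4 = 182

182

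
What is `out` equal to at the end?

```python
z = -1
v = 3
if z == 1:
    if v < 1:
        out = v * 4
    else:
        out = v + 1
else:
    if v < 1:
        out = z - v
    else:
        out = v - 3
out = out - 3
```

-3

z=-1, v=3
z == 1 is False; v < 1 is False
→ out = v - 3 = 0
out = 0-3 = -3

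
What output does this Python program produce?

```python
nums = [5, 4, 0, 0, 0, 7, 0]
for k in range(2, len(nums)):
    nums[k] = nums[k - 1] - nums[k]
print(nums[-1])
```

-3

k=2: nums[2] = 4-0 = 4 → [5, 4, 4, 0, 0, 7, 0]
k=3: nums[3] = 4-0 = 4 → [5, 4, 4, 4, 0, 7, 0]
k=4: nums[4] = 4-0 = 4 → [5, 4, 4, 4, 4, 7, 0]
k=5: nums[5] = 4-7 = -3 → [5, 4, 4, 4, 4, -3, 0]
k=6: nums[6] = (-3)-0 = -3 → [5, 4, 4, 4, 4, -3, -3]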